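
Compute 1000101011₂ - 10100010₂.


Align and subtract column by column (LSB to MSB, borrowing when needed):
  1000101011
- 0010100010
  ----------
  col 0: (1 - 0 borrow-in) - 0 → 1 - 0 = 1, borrow out 0
  col 1: (1 - 0 borrow-in) - 1 → 1 - 1 = 0, borrow out 0
  col 2: (0 - 0 borrow-in) - 0 → 0 - 0 = 0, borrow out 0
  col 3: (1 - 0 borrow-in) - 0 → 1 - 0 = 1, borrow out 0
  col 4: (0 - 0 borrow-in) - 0 → 0 - 0 = 0, borrow out 0
  col 5: (1 - 0 borrow-in) - 1 → 1 - 1 = 0, borrow out 0
  col 6: (0 - 0 borrow-in) - 0 → 0 - 0 = 0, borrow out 0
  col 7: (0 - 0 borrow-in) - 1 → borrow from next column: (0+2) - 1 = 1, borrow out 1
  col 8: (0 - 1 borrow-in) - 0 → borrow from next column: (-1+2) - 0 = 1, borrow out 1
  col 9: (1 - 1 borrow-in) - 0 → 0 - 0 = 0, borrow out 0
Reading bits MSB→LSB: 0110001001
Strip leading zeros: 110001001
= 110001001


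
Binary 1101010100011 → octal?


Group into 3-bit groups: 001101010100011
  001 = 1
  101 = 5
  010 = 2
  100 = 4
  011 = 3
= 0o15243


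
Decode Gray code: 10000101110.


Gray code: 10000101110
MSB stays the same: 1
Each subsequent bit = prev_binary XOR current_gray:
  B[1] = 1 XOR 0 = 1
  B[2] = 1 XOR 0 = 1
  B[3] = 1 XOR 0 = 1
  B[4] = 1 XOR 0 = 1
  B[5] = 1 XOR 1 = 0
  B[6] = 0 XOR 0 = 0
  B[7] = 0 XOR 1 = 1
  B[8] = 1 XOR 1 = 0
  B[9] = 0 XOR 1 = 1
  B[10] = 1 XOR 0 = 1
= 11111001011 (1995 decimal)


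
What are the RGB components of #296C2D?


Hex: #296C2D
R = 29₁₆ = 41
G = 6C₁₆ = 108
B = 2D₁₆ = 45
= RGB(41, 108, 45)


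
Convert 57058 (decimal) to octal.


Divide by 8 repeatedly:
57058 ÷ 8 = 7132 remainder 2
7132 ÷ 8 = 891 remainder 4
891 ÷ 8 = 111 remainder 3
111 ÷ 8 = 13 remainder 7
13 ÷ 8 = 1 remainder 5
1 ÷ 8 = 0 remainder 1
Reading remainders bottom-up:
= 0o157342


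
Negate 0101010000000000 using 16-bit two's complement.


Original: 0101010000000000
Step 1 - Invert all bits: 1010101111111111
Step 2 - Add 1: 1010101111111111 + 1
= 1010110000000000 (represents -21504)


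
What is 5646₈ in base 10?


Positional values:
Position 0: 6 × 8^0 = 6
Position 1: 4 × 8^1 = 32
Position 2: 6 × 8^2 = 384
Position 3: 5 × 8^3 = 2560
Sum = 6 + 32 + 384 + 2560
= 2982


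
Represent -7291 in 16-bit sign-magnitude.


Sign bit: 1 (negative)
Magnitude: 7291 = 001110001111011
= 1001110001111011


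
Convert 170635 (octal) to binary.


Each octal digit → 3 binary bits:
  1 = 001
  7 = 111
  0 = 000
  6 = 110
  3 = 011
  5 = 101
Concatenate: 001 111 000 110 011 101
= 001111000110011101


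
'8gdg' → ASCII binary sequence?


String: '8gdg'  (4 characters)
Per-character ASCII lookup:
  '8': digits start at 48: '8' = 48 + 8 = 56 → 111000
  'g': lowercase starts at 97: 'g' = 97 + 6 = 103 → 1100111
  'd': lowercase starts at 97: 'd' = 97 + 3 = 100 → 1100100
  'g': lowercase starts at 97: 'g' = 97 + 6 = 103 → 1100111
= 111000 1100111 1100100 1100111


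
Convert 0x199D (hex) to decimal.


Positional values:
Position 0: D × 16^0 = 13 × 1 = 13
Position 1: 9 × 16^1 = 9 × 16 = 144
Position 2: 9 × 16^2 = 9 × 256 = 2304
Position 3: 1 × 16^3 = 1 × 4096 = 4096
Sum = 13 + 144 + 2304 + 4096
= 6557


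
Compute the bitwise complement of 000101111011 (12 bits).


Original: 000101111011
Invert all bits:
  bit 0: 0 → 1
  bit 1: 0 → 1
  bit 2: 0 → 1
  bit 3: 1 → 0
  bit 4: 0 → 1
  bit 5: 1 → 0
  bit 6: 1 → 0
  bit 7: 1 → 0
  bit 8: 1 → 0
  bit 9: 0 → 1
  bit 10: 1 → 0
  bit 11: 1 → 0
= 111010000100


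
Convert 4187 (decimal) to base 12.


Divide by 12 repeatedly:
4187 ÷ 12 = 348 remainder 11
348 ÷ 12 = 29 remainder 0
29 ÷ 12 = 2 remainder 5
2 ÷ 12 = 0 remainder 2
Reading remainders bottom-up:
= 250B


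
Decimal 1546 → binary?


Divide by 2 repeatedly:
1546 ÷ 2 = 773 remainder 0
773 ÷ 2 = 386 remainder 1
386 ÷ 2 = 193 remainder 0
193 ÷ 2 = 96 remainder 1
96 ÷ 2 = 48 remainder 0
48 ÷ 2 = 24 remainder 0
24 ÷ 2 = 12 remainder 0
12 ÷ 2 = 6 remainder 0
6 ÷ 2 = 3 remainder 0
3 ÷ 2 = 1 remainder 1
1 ÷ 2 = 0 remainder 1
Reading remainders bottom-up:
= 11000001010


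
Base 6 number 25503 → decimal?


Positional values (base 6):
  3 × 6^0 = 3 × 1 = 3
  0 × 6^1 = 0 × 6 = 0
  5 × 6^2 = 5 × 36 = 180
  5 × 6^3 = 5 × 216 = 1080
  2 × 6^4 = 2 × 1296 = 2592
Sum = 3 + 0 + 180 + 1080 + 2592
= 3855


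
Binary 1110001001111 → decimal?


Positional values:
Bit 0: 1 × 2^0 = 1
Bit 1: 1 × 2^1 = 2
Bit 2: 1 × 2^2 = 4
Bit 3: 1 × 2^3 = 8
Bit 6: 1 × 2^6 = 64
Bit 10: 1 × 2^10 = 1024
Bit 11: 1 × 2^11 = 2048
Bit 12: 1 × 2^12 = 4096
Sum = 1 + 2 + 4 + 8 + 64 + 1024 + 2048 + 4096
= 7247


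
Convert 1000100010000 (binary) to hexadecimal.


Group into 4-bit nibbles: 0001000100010000
  0001 = 1
  0001 = 1
  0001 = 1
  0000 = 0
= 0x1110


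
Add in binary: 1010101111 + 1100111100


Align and add column by column (LSB to MSB, carry propagating):
  01010101111
+ 01100111100
  -----------
  col 0: 1 + 0 + 0 (carry in) = 1 → bit 1, carry out 0
  col 1: 1 + 0 + 0 (carry in) = 1 → bit 1, carry out 0
  col 2: 1 + 1 + 0 (carry in) = 2 → bit 0, carry out 1
  col 3: 1 + 1 + 1 (carry in) = 3 → bit 1, carry out 1
  col 4: 0 + 1 + 1 (carry in) = 2 → bit 0, carry out 1
  col 5: 1 + 1 + 1 (carry in) = 3 → bit 1, carry out 1
  col 6: 0 + 0 + 1 (carry in) = 1 → bit 1, carry out 0
  col 7: 1 + 0 + 0 (carry in) = 1 → bit 1, carry out 0
  col 8: 0 + 1 + 0 (carry in) = 1 → bit 1, carry out 0
  col 9: 1 + 1 + 0 (carry in) = 2 → bit 0, carry out 1
  col 10: 0 + 0 + 1 (carry in) = 1 → bit 1, carry out 0
Reading bits MSB→LSB: 10111101011
Strip leading zeros: 10111101011
= 10111101011


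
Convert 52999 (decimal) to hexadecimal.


Divide by 16 repeatedly:
52999 ÷ 16 = 3312 remainder 7 (7)
3312 ÷ 16 = 207 remainder 0 (0)
207 ÷ 16 = 12 remainder 15 (F)
12 ÷ 16 = 0 remainder 12 (C)
Reading remainders bottom-up:
= 0xCF07


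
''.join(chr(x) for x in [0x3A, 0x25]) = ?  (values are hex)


Codes (hex): 0x3A 0x25
Per-code ASCII lookup:
  0x3A = 58  (special character) → ':'
  0x25 = 37  (special character) → '%'
= ':%'


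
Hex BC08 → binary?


Each hex digit → 4 binary bits:
  B = 1011
  C = 1100
  0 = 0000
  8 = 1000
Concatenate: 1011 1100 0000 1000
= 1011110000001000


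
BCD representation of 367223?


Each digit → 4-bit binary:
  3 → 0011
  6 → 0110
  7 → 0111
  2 → 0010
  2 → 0010
  3 → 0011
= 0011 0110 0111 0010 0010 0011


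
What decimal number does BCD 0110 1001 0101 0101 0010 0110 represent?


Each 4-bit group → digit:
  0110 → 6
  1001 → 9
  0101 → 5
  0101 → 5
  0010 → 2
  0110 → 6
= 695526


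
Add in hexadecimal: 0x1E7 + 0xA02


Align and add column by column (LSB to MSB, each column mod 16 with carry):
  01E7
+ 0A02
  ----
  col 0: 7(7) + 2(2) + 0 (carry in) = 9 → 9(9), carry out 0
  col 1: E(14) + 0(0) + 0 (carry in) = 14 → E(14), carry out 0
  col 2: 1(1) + A(10) + 0 (carry in) = 11 → B(11), carry out 0
  col 3: 0(0) + 0(0) + 0 (carry in) = 0 → 0(0), carry out 0
Reading digits MSB→LSB: 0BE9
Strip leading zeros: BE9
= 0xBE9


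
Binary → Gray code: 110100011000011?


Binary: 110100011000011
Gray code: G = B XOR (B >> 1)
B >> 1 = 011010001100001
110100011000011 XOR 011010001100001:
  1 XOR 0 = 1
  1 XOR 1 = 0
  0 XOR 1 = 1
  1 XOR 0 = 1
  0 XOR 1 = 1
  0 XOR 0 = 0
  0 XOR 0 = 0
  1 XOR 0 = 1
  1 XOR 1 = 0
  0 XOR 1 = 1
  0 XOR 0 = 0
  0 XOR 0 = 0
  0 XOR 0 = 0
  1 XOR 0 = 1
  1 XOR 1 = 0
= 101110010100010


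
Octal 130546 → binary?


Each octal digit → 3 binary bits:
  1 = 001
  3 = 011
  0 = 000
  5 = 101
  4 = 100
  6 = 110
Concatenate: 001 011 000 101 100 110
= 001011000101100110


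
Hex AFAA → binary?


Each hex digit → 4 binary bits:
  A = 1010
  F = 1111
  A = 1010
  A = 1010
Concatenate: 1010 1111 1010 1010
= 1010111110101010


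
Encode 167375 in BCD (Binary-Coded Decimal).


Each digit → 4-bit binary:
  1 → 0001
  6 → 0110
  7 → 0111
  3 → 0011
  7 → 0111
  5 → 0101
= 0001 0110 0111 0011 0111 0101


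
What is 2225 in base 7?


Divide by 7 repeatedly:
2225 ÷ 7 = 317 remainder 6
317 ÷ 7 = 45 remainder 2
45 ÷ 7 = 6 remainder 3
6 ÷ 7 = 0 remainder 6
Reading remainders bottom-up:
= 6326


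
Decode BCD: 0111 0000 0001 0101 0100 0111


Each 4-bit group → digit:
  0111 → 7
  0000 → 0
  0001 → 1
  0101 → 5
  0100 → 4
  0111 → 7
= 701547


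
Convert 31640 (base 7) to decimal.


Positional values (base 7):
  0 × 7^0 = 0 × 1 = 0
  4 × 7^1 = 4 × 7 = 28
  6 × 7^2 = 6 × 49 = 294
  1 × 7^3 = 1 × 343 = 343
  3 × 7^4 = 3 × 2401 = 7203
Sum = 0 + 28 + 294 + 343 + 7203
= 7868


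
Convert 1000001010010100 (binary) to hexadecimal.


Group into 4-bit nibbles: 1000001010010100
  1000 = 8
  0010 = 2
  1001 = 9
  0100 = 4
= 0x8294


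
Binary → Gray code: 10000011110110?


Binary: 10000011110110
Gray code: G = B XOR (B >> 1)
B >> 1 = 01000001111011
10000011110110 XOR 01000001111011:
  1 XOR 0 = 1
  0 XOR 1 = 1
  0 XOR 0 = 0
  0 XOR 0 = 0
  0 XOR 0 = 0
  0 XOR 0 = 0
  1 XOR 0 = 1
  1 XOR 1 = 0
  1 XOR 1 = 0
  1 XOR 1 = 0
  0 XOR 1 = 1
  1 XOR 0 = 1
  1 XOR 1 = 0
  0 XOR 1 = 1
= 11000010001101


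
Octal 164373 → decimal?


Positional values:
Position 0: 3 × 8^0 = 3
Position 1: 7 × 8^1 = 56
Position 2: 3 × 8^2 = 192
Position 3: 4 × 8^3 = 2048
Position 4: 6 × 8^4 = 24576
Position 5: 1 × 8^5 = 32768
Sum = 3 + 56 + 192 + 2048 + 24576 + 32768
= 59643


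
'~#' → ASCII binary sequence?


String: '~#'  (2 characters)
Per-character ASCII lookup:
  '~': special character: '~' = 126 → 1111110
  '#': special character: '#' = 35 → 100011
= 1111110 100011


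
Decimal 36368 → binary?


Divide by 2 repeatedly:
36368 ÷ 2 = 18184 remainder 0
18184 ÷ 2 = 9092 remainder 0
9092 ÷ 2 = 4546 remainder 0
4546 ÷ 2 = 2273 remainder 0
2273 ÷ 2 = 1136 remainder 1
1136 ÷ 2 = 568 remainder 0
568 ÷ 2 = 284 remainder 0
284 ÷ 2 = 142 remainder 0
142 ÷ 2 = 71 remainder 0
71 ÷ 2 = 35 remainder 1
35 ÷ 2 = 17 remainder 1
17 ÷ 2 = 8 remainder 1
8 ÷ 2 = 4 remainder 0
4 ÷ 2 = 2 remainder 0
2 ÷ 2 = 1 remainder 0
1 ÷ 2 = 0 remainder 1
Reading remainders bottom-up:
= 1000111000010000


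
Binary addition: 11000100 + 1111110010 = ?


Align and add column by column (LSB to MSB, carry propagating):
  00011000100
+ 01111110010
  -----------
  col 0: 0 + 0 + 0 (carry in) = 0 → bit 0, carry out 0
  col 1: 0 + 1 + 0 (carry in) = 1 → bit 1, carry out 0
  col 2: 1 + 0 + 0 (carry in) = 1 → bit 1, carry out 0
  col 3: 0 + 0 + 0 (carry in) = 0 → bit 0, carry out 0
  col 4: 0 + 1 + 0 (carry in) = 1 → bit 1, carry out 0
  col 5: 0 + 1 + 0 (carry in) = 1 → bit 1, carry out 0
  col 6: 1 + 1 + 0 (carry in) = 2 → bit 0, carry out 1
  col 7: 1 + 1 + 1 (carry in) = 3 → bit 1, carry out 1
  col 8: 0 + 1 + 1 (carry in) = 2 → bit 0, carry out 1
  col 9: 0 + 1 + 1 (carry in) = 2 → bit 0, carry out 1
  col 10: 0 + 0 + 1 (carry in) = 1 → bit 1, carry out 0
Reading bits MSB→LSB: 10010110110
Strip leading zeros: 10010110110
= 10010110110


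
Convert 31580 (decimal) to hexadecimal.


Divide by 16 repeatedly:
31580 ÷ 16 = 1973 remainder 12 (C)
1973 ÷ 16 = 123 remainder 5 (5)
123 ÷ 16 = 7 remainder 11 (B)
7 ÷ 16 = 0 remainder 7 (7)
Reading remainders bottom-up:
= 0x7B5C


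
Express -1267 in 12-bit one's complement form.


Original: 010011110011
Invert all bits:
  bit 0: 0 → 1
  bit 1: 1 → 0
  bit 2: 0 → 1
  bit 3: 0 → 1
  bit 4: 1 → 0
  bit 5: 1 → 0
  bit 6: 1 → 0
  bit 7: 1 → 0
  bit 8: 0 → 1
  bit 9: 0 → 1
  bit 10: 1 → 0
  bit 11: 1 → 0
= 101100001100


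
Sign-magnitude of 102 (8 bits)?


Sign bit: 0 (positive)
Magnitude: 102 = 1100110
= 01100110


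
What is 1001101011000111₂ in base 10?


Positional values:
Bit 0: 1 × 2^0 = 1
Bit 1: 1 × 2^1 = 2
Bit 2: 1 × 2^2 = 4
Bit 6: 1 × 2^6 = 64
Bit 7: 1 × 2^7 = 128
Bit 9: 1 × 2^9 = 512
Bit 11: 1 × 2^11 = 2048
Bit 12: 1 × 2^12 = 4096
Bit 15: 1 × 2^15 = 32768
Sum = 1 + 2 + 4 + 64 + 128 + 512 + 2048 + 4096 + 32768
= 39623


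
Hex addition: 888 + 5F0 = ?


Align and add column by column (LSB to MSB, each column mod 16 with carry):
  0888
+ 05F0
  ----
  col 0: 8(8) + 0(0) + 0 (carry in) = 8 → 8(8), carry out 0
  col 1: 8(8) + F(15) + 0 (carry in) = 23 → 7(7), carry out 1
  col 2: 8(8) + 5(5) + 1 (carry in) = 14 → E(14), carry out 0
  col 3: 0(0) + 0(0) + 0 (carry in) = 0 → 0(0), carry out 0
Reading digits MSB→LSB: 0E78
Strip leading zeros: E78
= 0xE78


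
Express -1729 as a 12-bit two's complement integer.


Original: 011011000001
Step 1 - Invert all bits: 100100111110
Step 2 - Add 1: 100100111110 + 1
= 100100111111 (represents -1729)


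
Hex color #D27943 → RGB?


Hex: #D27943
R = D2₁₆ = 210
G = 79₁₆ = 121
B = 43₁₆ = 67
= RGB(210, 121, 67)


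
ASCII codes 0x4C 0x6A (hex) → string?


Codes (hex): 0x4C 0x6A
Per-code ASCII lookup:
  0x4C = 76  (range 65-90: uppercase, 76 - 65 = 11) → 'L'
  0x6A = 106  (range 97-122: lowercase, 106 - 97 = 9) → 'j'
= 'Lj'


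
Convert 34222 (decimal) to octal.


Divide by 8 repeatedly:
34222 ÷ 8 = 4277 remainder 6
4277 ÷ 8 = 534 remainder 5
534 ÷ 8 = 66 remainder 6
66 ÷ 8 = 8 remainder 2
8 ÷ 8 = 1 remainder 0
1 ÷ 8 = 0 remainder 1
Reading remainders bottom-up:
= 0o102656


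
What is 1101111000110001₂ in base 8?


Group into 3-bit groups: 001101111000110001
  001 = 1
  101 = 5
  111 = 7
  000 = 0
  110 = 6
  001 = 1
= 0o157061


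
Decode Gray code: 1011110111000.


Gray code: 1011110111000
MSB stays the same: 1
Each subsequent bit = prev_binary XOR current_gray:
  B[1] = 1 XOR 0 = 1
  B[2] = 1 XOR 1 = 0
  B[3] = 0 XOR 1 = 1
  B[4] = 1 XOR 1 = 0
  B[5] = 0 XOR 1 = 1
  B[6] = 1 XOR 0 = 1
  B[7] = 1 XOR 1 = 0
  B[8] = 0 XOR 1 = 1
  B[9] = 1 XOR 1 = 0
  B[10] = 0 XOR 0 = 0
  B[11] = 0 XOR 0 = 0
  B[12] = 0 XOR 0 = 0
= 1101011010000 (6864 decimal)


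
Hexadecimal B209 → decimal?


Positional values:
Position 0: 9 × 16^0 = 9 × 1 = 9
Position 1: 0 × 16^1 = 0 × 16 = 0
Position 2: 2 × 16^2 = 2 × 256 = 512
Position 3: B × 16^3 = 11 × 4096 = 45056
Sum = 9 + 0 + 512 + 45056
= 45577


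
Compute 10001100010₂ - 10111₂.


Align and subtract column by column (LSB to MSB, borrowing when needed):
  10001100010
- 00000010111
  -----------
  col 0: (0 - 0 borrow-in) - 1 → borrow from next column: (0+2) - 1 = 1, borrow out 1
  col 1: (1 - 1 borrow-in) - 1 → borrow from next column: (0+2) - 1 = 1, borrow out 1
  col 2: (0 - 1 borrow-in) - 1 → borrow from next column: (-1+2) - 1 = 0, borrow out 1
  col 3: (0 - 1 borrow-in) - 0 → borrow from next column: (-1+2) - 0 = 1, borrow out 1
  col 4: (0 - 1 borrow-in) - 1 → borrow from next column: (-1+2) - 1 = 0, borrow out 1
  col 5: (1 - 1 borrow-in) - 0 → 0 - 0 = 0, borrow out 0
  col 6: (1 - 0 borrow-in) - 0 → 1 - 0 = 1, borrow out 0
  col 7: (0 - 0 borrow-in) - 0 → 0 - 0 = 0, borrow out 0
  col 8: (0 - 0 borrow-in) - 0 → 0 - 0 = 0, borrow out 0
  col 9: (0 - 0 borrow-in) - 0 → 0 - 0 = 0, borrow out 0
  col 10: (1 - 0 borrow-in) - 0 → 1 - 0 = 1, borrow out 0
Reading bits MSB→LSB: 10001001011
Strip leading zeros: 10001001011
= 10001001011


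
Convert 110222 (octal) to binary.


Each octal digit → 3 binary bits:
  1 = 001
  1 = 001
  0 = 000
  2 = 010
  2 = 010
  2 = 010
Concatenate: 001 001 000 010 010 010
= 001001000010010010


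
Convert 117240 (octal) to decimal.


Positional values:
Position 0: 0 × 8^0 = 0
Position 1: 4 × 8^1 = 32
Position 2: 2 × 8^2 = 128
Position 3: 7 × 8^3 = 3584
Position 4: 1 × 8^4 = 4096
Position 5: 1 × 8^5 = 32768
Sum = 0 + 32 + 128 + 3584 + 4096 + 32768
= 40608


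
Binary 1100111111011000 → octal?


Group into 3-bit groups: 001100111111011000
  001 = 1
  100 = 4
  111 = 7
  111 = 7
  011 = 3
  000 = 0
= 0o147730


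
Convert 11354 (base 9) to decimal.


Positional values (base 9):
  4 × 9^0 = 4 × 1 = 4
  5 × 9^1 = 5 × 9 = 45
  3 × 9^2 = 3 × 81 = 243
  1 × 9^3 = 1 × 729 = 729
  1 × 9^4 = 1 × 6561 = 6561
Sum = 4 + 45 + 243 + 729 + 6561
= 7582


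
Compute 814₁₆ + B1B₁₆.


Align and add column by column (LSB to MSB, each column mod 16 with carry):
  0814
+ 0B1B
  ----
  col 0: 4(4) + B(11) + 0 (carry in) = 15 → F(15), carry out 0
  col 1: 1(1) + 1(1) + 0 (carry in) = 2 → 2(2), carry out 0
  col 2: 8(8) + B(11) + 0 (carry in) = 19 → 3(3), carry out 1
  col 3: 0(0) + 0(0) + 1 (carry in) = 1 → 1(1), carry out 0
Reading digits MSB→LSB: 132F
Strip leading zeros: 132F
= 0x132F


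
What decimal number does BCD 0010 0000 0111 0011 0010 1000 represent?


Each 4-bit group → digit:
  0010 → 2
  0000 → 0
  0111 → 7
  0011 → 3
  0010 → 2
  1000 → 8
= 207328


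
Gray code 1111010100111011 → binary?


Gray code: 1111010100111011
MSB stays the same: 1
Each subsequent bit = prev_binary XOR current_gray:
  B[1] = 1 XOR 1 = 0
  B[2] = 0 XOR 1 = 1
  B[3] = 1 XOR 1 = 0
  B[4] = 0 XOR 0 = 0
  B[5] = 0 XOR 1 = 1
  B[6] = 1 XOR 0 = 1
  B[7] = 1 XOR 1 = 0
  B[8] = 0 XOR 0 = 0
  B[9] = 0 XOR 0 = 0
  B[10] = 0 XOR 1 = 1
  B[11] = 1 XOR 1 = 0
  B[12] = 0 XOR 1 = 1
  B[13] = 1 XOR 0 = 1
  B[14] = 1 XOR 1 = 0
  B[15] = 0 XOR 1 = 1
= 1010011000101101 (42541 decimal)


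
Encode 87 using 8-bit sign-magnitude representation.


Sign bit: 0 (positive)
Magnitude: 87 = 1010111
= 01010111


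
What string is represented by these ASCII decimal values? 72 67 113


Codes (decimal): 72 67 113
Per-code ASCII lookup:
  72  (range 65-90: uppercase, 72 - 65 = 7) → 'H'
  67  (range 65-90: uppercase, 67 - 65 = 2) → 'C'
  113  (range 97-122: lowercase, 113 - 97 = 16) → 'q'
= 'HCq'


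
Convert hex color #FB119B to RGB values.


Hex: #FB119B
R = FB₁₆ = 251
G = 11₁₆ = 17
B = 9B₁₆ = 155
= RGB(251, 17, 155)


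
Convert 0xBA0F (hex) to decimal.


Positional values:
Position 0: F × 16^0 = 15 × 1 = 15
Position 1: 0 × 16^1 = 0 × 16 = 0
Position 2: A × 16^2 = 10 × 256 = 2560
Position 3: B × 16^3 = 11 × 4096 = 45056
Sum = 15 + 0 + 2560 + 45056
= 47631


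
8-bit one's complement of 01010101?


Original: 01010101
Invert all bits:
  bit 0: 0 → 1
  bit 1: 1 → 0
  bit 2: 0 → 1
  bit 3: 1 → 0
  bit 4: 0 → 1
  bit 5: 1 → 0
  bit 6: 0 → 1
  bit 7: 1 → 0
= 10101010


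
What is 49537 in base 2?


Divide by 2 repeatedly:
49537 ÷ 2 = 24768 remainder 1
24768 ÷ 2 = 12384 remainder 0
12384 ÷ 2 = 6192 remainder 0
6192 ÷ 2 = 3096 remainder 0
3096 ÷ 2 = 1548 remainder 0
1548 ÷ 2 = 774 remainder 0
774 ÷ 2 = 387 remainder 0
387 ÷ 2 = 193 remainder 1
193 ÷ 2 = 96 remainder 1
96 ÷ 2 = 48 remainder 0
48 ÷ 2 = 24 remainder 0
24 ÷ 2 = 12 remainder 0
12 ÷ 2 = 6 remainder 0
6 ÷ 2 = 3 remainder 0
3 ÷ 2 = 1 remainder 1
1 ÷ 2 = 0 remainder 1
Reading remainders bottom-up:
= 1100000110000001


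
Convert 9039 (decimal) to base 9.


Divide by 9 repeatedly:
9039 ÷ 9 = 1004 remainder 3
1004 ÷ 9 = 111 remainder 5
111 ÷ 9 = 12 remainder 3
12 ÷ 9 = 1 remainder 3
1 ÷ 9 = 0 remainder 1
Reading remainders bottom-up:
= 13353


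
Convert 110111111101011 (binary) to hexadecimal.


Group into 4-bit nibbles: 0110111111101011
  0110 = 6
  1111 = F
  1110 = E
  1011 = B
= 0x6FEB


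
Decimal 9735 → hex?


Divide by 16 repeatedly:
9735 ÷ 16 = 608 remainder 7 (7)
608 ÷ 16 = 38 remainder 0 (0)
38 ÷ 16 = 2 remainder 6 (6)
2 ÷ 16 = 0 remainder 2 (2)
Reading remainders bottom-up:
= 0x2607


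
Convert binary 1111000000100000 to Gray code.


Binary: 1111000000100000
Gray code: G = B XOR (B >> 1)
B >> 1 = 0111100000010000
1111000000100000 XOR 0111100000010000:
  1 XOR 0 = 1
  1 XOR 1 = 0
  1 XOR 1 = 0
  1 XOR 1 = 0
  0 XOR 1 = 1
  0 XOR 0 = 0
  0 XOR 0 = 0
  0 XOR 0 = 0
  0 XOR 0 = 0
  0 XOR 0 = 0
  1 XOR 0 = 1
  0 XOR 1 = 1
  0 XOR 0 = 0
  0 XOR 0 = 0
  0 XOR 0 = 0
  0 XOR 0 = 0
= 1000100000110000


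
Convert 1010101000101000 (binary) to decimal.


Positional values:
Bit 3: 1 × 2^3 = 8
Bit 5: 1 × 2^5 = 32
Bit 9: 1 × 2^9 = 512
Bit 11: 1 × 2^11 = 2048
Bit 13: 1 × 2^13 = 8192
Bit 15: 1 × 2^15 = 32768
Sum = 8 + 32 + 512 + 2048 + 8192 + 32768
= 43560


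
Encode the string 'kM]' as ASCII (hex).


String: 'kM]'  (3 characters)
Per-character ASCII lookup:
  'k': lowercase starts at 97: 'k' = 97 + 10 = 107 → 0x6B
  'M': uppercase starts at 65: 'M' = 65 + 12 = 77 → 0x4D
  ']': special character: ']' = 93 → 0x5D
= 0x6B 0x4D 0x5D


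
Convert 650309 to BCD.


Each digit → 4-bit binary:
  6 → 0110
  5 → 0101
  0 → 0000
  3 → 0011
  0 → 0000
  9 → 1001
= 0110 0101 0000 0011 0000 1001


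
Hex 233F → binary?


Each hex digit → 4 binary bits:
  2 = 0010
  3 = 0011
  3 = 0011
  F = 1111
Concatenate: 0010 0011 0011 1111
= 0010001100111111


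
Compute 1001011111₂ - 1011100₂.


Align and subtract column by column (LSB to MSB, borrowing when needed):
  1001011111
- 0001011100
  ----------
  col 0: (1 - 0 borrow-in) - 0 → 1 - 0 = 1, borrow out 0
  col 1: (1 - 0 borrow-in) - 0 → 1 - 0 = 1, borrow out 0
  col 2: (1 - 0 borrow-in) - 1 → 1 - 1 = 0, borrow out 0
  col 3: (1 - 0 borrow-in) - 1 → 1 - 1 = 0, borrow out 0
  col 4: (1 - 0 borrow-in) - 1 → 1 - 1 = 0, borrow out 0
  col 5: (0 - 0 borrow-in) - 0 → 0 - 0 = 0, borrow out 0
  col 6: (1 - 0 borrow-in) - 1 → 1 - 1 = 0, borrow out 0
  col 7: (0 - 0 borrow-in) - 0 → 0 - 0 = 0, borrow out 0
  col 8: (0 - 0 borrow-in) - 0 → 0 - 0 = 0, borrow out 0
  col 9: (1 - 0 borrow-in) - 0 → 1 - 0 = 1, borrow out 0
Reading bits MSB→LSB: 1000000011
Strip leading zeros: 1000000011
= 1000000011


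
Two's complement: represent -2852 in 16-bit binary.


Original: 0000101100100100
Step 1 - Invert all bits: 1111010011011011
Step 2 - Add 1: 1111010011011011 + 1
= 1111010011011100 (represents -2852)


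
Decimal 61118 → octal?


Divide by 8 repeatedly:
61118 ÷ 8 = 7639 remainder 6
7639 ÷ 8 = 954 remainder 7
954 ÷ 8 = 119 remainder 2
119 ÷ 8 = 14 remainder 7
14 ÷ 8 = 1 remainder 6
1 ÷ 8 = 0 remainder 1
Reading remainders bottom-up:
= 0o167276


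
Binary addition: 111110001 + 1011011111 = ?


Align and add column by column (LSB to MSB, carry propagating):
  00111110001
+ 01011011111
  -----------
  col 0: 1 + 1 + 0 (carry in) = 2 → bit 0, carry out 1
  col 1: 0 + 1 + 1 (carry in) = 2 → bit 0, carry out 1
  col 2: 0 + 1 + 1 (carry in) = 2 → bit 0, carry out 1
  col 3: 0 + 1 + 1 (carry in) = 2 → bit 0, carry out 1
  col 4: 1 + 1 + 1 (carry in) = 3 → bit 1, carry out 1
  col 5: 1 + 0 + 1 (carry in) = 2 → bit 0, carry out 1
  col 6: 1 + 1 + 1 (carry in) = 3 → bit 1, carry out 1
  col 7: 1 + 1 + 1 (carry in) = 3 → bit 1, carry out 1
  col 8: 1 + 0 + 1 (carry in) = 2 → bit 0, carry out 1
  col 9: 0 + 1 + 1 (carry in) = 2 → bit 0, carry out 1
  col 10: 0 + 0 + 1 (carry in) = 1 → bit 1, carry out 0
Reading bits MSB→LSB: 10011010000
Strip leading zeros: 10011010000
= 10011010000


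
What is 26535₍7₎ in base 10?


Positional values (base 7):
  5 × 7^0 = 5 × 1 = 5
  3 × 7^1 = 3 × 7 = 21
  5 × 7^2 = 5 × 49 = 245
  6 × 7^3 = 6 × 343 = 2058
  2 × 7^4 = 2 × 2401 = 4802
Sum = 5 + 21 + 245 + 2058 + 4802
= 7131


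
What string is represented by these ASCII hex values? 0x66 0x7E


Codes (hex): 0x66 0x7E
Per-code ASCII lookup:
  0x66 = 102  (range 97-122: lowercase, 102 - 97 = 5) → 'f'
  0x7E = 126  (special character) → '~'
= 'f~'


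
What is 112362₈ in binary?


Each octal digit → 3 binary bits:
  1 = 001
  1 = 001
  2 = 010
  3 = 011
  6 = 110
  2 = 010
Concatenate: 001 001 010 011 110 010
= 001001010011110010


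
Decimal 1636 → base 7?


Divide by 7 repeatedly:
1636 ÷ 7 = 233 remainder 5
233 ÷ 7 = 33 remainder 2
33 ÷ 7 = 4 remainder 5
4 ÷ 7 = 0 remainder 4
Reading remainders bottom-up:
= 4525


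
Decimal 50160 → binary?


Divide by 2 repeatedly:
50160 ÷ 2 = 25080 remainder 0
25080 ÷ 2 = 12540 remainder 0
12540 ÷ 2 = 6270 remainder 0
6270 ÷ 2 = 3135 remainder 0
3135 ÷ 2 = 1567 remainder 1
1567 ÷ 2 = 783 remainder 1
783 ÷ 2 = 391 remainder 1
391 ÷ 2 = 195 remainder 1
195 ÷ 2 = 97 remainder 1
97 ÷ 2 = 48 remainder 1
48 ÷ 2 = 24 remainder 0
24 ÷ 2 = 12 remainder 0
12 ÷ 2 = 6 remainder 0
6 ÷ 2 = 3 remainder 0
3 ÷ 2 = 1 remainder 1
1 ÷ 2 = 0 remainder 1
Reading remainders bottom-up:
= 1100001111110000


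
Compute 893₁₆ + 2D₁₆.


Align and add column by column (LSB to MSB, each column mod 16 with carry):
  0893
+ 002D
  ----
  col 0: 3(3) + D(13) + 0 (carry in) = 16 → 0(0), carry out 1
  col 1: 9(9) + 2(2) + 1 (carry in) = 12 → C(12), carry out 0
  col 2: 8(8) + 0(0) + 0 (carry in) = 8 → 8(8), carry out 0
  col 3: 0(0) + 0(0) + 0 (carry in) = 0 → 0(0), carry out 0
Reading digits MSB→LSB: 08C0
Strip leading zeros: 8C0
= 0x8C0


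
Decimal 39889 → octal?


Divide by 8 repeatedly:
39889 ÷ 8 = 4986 remainder 1
4986 ÷ 8 = 623 remainder 2
623 ÷ 8 = 77 remainder 7
77 ÷ 8 = 9 remainder 5
9 ÷ 8 = 1 remainder 1
1 ÷ 8 = 0 remainder 1
Reading remainders bottom-up:
= 0o115721


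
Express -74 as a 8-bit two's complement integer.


Original: 01001010
Step 1 - Invert all bits: 10110101
Step 2 - Add 1: 10110101 + 1
= 10110110 (represents -74)


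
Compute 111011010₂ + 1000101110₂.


Align and add column by column (LSB to MSB, carry propagating):
  00111011010
+ 01000101110
  -----------
  col 0: 0 + 0 + 0 (carry in) = 0 → bit 0, carry out 0
  col 1: 1 + 1 + 0 (carry in) = 2 → bit 0, carry out 1
  col 2: 0 + 1 + 1 (carry in) = 2 → bit 0, carry out 1
  col 3: 1 + 1 + 1 (carry in) = 3 → bit 1, carry out 1
  col 4: 1 + 0 + 1 (carry in) = 2 → bit 0, carry out 1
  col 5: 0 + 1 + 1 (carry in) = 2 → bit 0, carry out 1
  col 6: 1 + 0 + 1 (carry in) = 2 → bit 0, carry out 1
  col 7: 1 + 0 + 1 (carry in) = 2 → bit 0, carry out 1
  col 8: 1 + 0 + 1 (carry in) = 2 → bit 0, carry out 1
  col 9: 0 + 1 + 1 (carry in) = 2 → bit 0, carry out 1
  col 10: 0 + 0 + 1 (carry in) = 1 → bit 1, carry out 0
Reading bits MSB→LSB: 10000001000
Strip leading zeros: 10000001000
= 10000001000


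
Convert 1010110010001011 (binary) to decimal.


Positional values:
Bit 0: 1 × 2^0 = 1
Bit 1: 1 × 2^1 = 2
Bit 3: 1 × 2^3 = 8
Bit 7: 1 × 2^7 = 128
Bit 10: 1 × 2^10 = 1024
Bit 11: 1 × 2^11 = 2048
Bit 13: 1 × 2^13 = 8192
Bit 15: 1 × 2^15 = 32768
Sum = 1 + 2 + 8 + 128 + 1024 + 2048 + 8192 + 32768
= 44171


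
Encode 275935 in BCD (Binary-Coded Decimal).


Each digit → 4-bit binary:
  2 → 0010
  7 → 0111
  5 → 0101
  9 → 1001
  3 → 0011
  5 → 0101
= 0010 0111 0101 1001 0011 0101


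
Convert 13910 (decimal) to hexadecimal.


Divide by 16 repeatedly:
13910 ÷ 16 = 869 remainder 6 (6)
869 ÷ 16 = 54 remainder 5 (5)
54 ÷ 16 = 3 remainder 6 (6)
3 ÷ 16 = 0 remainder 3 (3)
Reading remainders bottom-up:
= 0x3656


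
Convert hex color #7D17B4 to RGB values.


Hex: #7D17B4
R = 7D₁₆ = 125
G = 17₁₆ = 23
B = B4₁₆ = 180
= RGB(125, 23, 180)


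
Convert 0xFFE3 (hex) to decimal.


Positional values:
Position 0: 3 × 16^0 = 3 × 1 = 3
Position 1: E × 16^1 = 14 × 16 = 224
Position 2: F × 16^2 = 15 × 256 = 3840
Position 3: F × 16^3 = 15 × 4096 = 61440
Sum = 3 + 224 + 3840 + 61440
= 65507


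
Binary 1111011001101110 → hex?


Group into 4-bit nibbles: 1111011001101110
  1111 = F
  0110 = 6
  0110 = 6
  1110 = E
= 0xF66E


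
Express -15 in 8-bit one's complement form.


Original: 00001111
Invert all bits:
  bit 0: 0 → 1
  bit 1: 0 → 1
  bit 2: 0 → 1
  bit 3: 0 → 1
  bit 4: 1 → 0
  bit 5: 1 → 0
  bit 6: 1 → 0
  bit 7: 1 → 0
= 11110000


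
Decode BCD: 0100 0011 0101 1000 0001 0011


Each 4-bit group → digit:
  0100 → 4
  0011 → 3
  0101 → 5
  1000 → 8
  0001 → 1
  0011 → 3
= 435813


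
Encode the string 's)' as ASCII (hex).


String: 's)'  (2 characters)
Per-character ASCII lookup:
  's': lowercase starts at 97: 's' = 97 + 18 = 115 → 0x73
  ')': special character: ')' = 41 → 0x29
= 0x73 0x29


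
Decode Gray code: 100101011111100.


Gray code: 100101011111100
MSB stays the same: 1
Each subsequent bit = prev_binary XOR current_gray:
  B[1] = 1 XOR 0 = 1
  B[2] = 1 XOR 0 = 1
  B[3] = 1 XOR 1 = 0
  B[4] = 0 XOR 0 = 0
  B[5] = 0 XOR 1 = 1
  B[6] = 1 XOR 0 = 1
  B[7] = 1 XOR 1 = 0
  B[8] = 0 XOR 1 = 1
  B[9] = 1 XOR 1 = 0
  B[10] = 0 XOR 1 = 1
  B[11] = 1 XOR 1 = 0
  B[12] = 0 XOR 1 = 1
  B[13] = 1 XOR 0 = 1
  B[14] = 1 XOR 0 = 1
= 111001101010111 (29527 decimal)


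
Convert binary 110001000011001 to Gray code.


Binary: 110001000011001
Gray code: G = B XOR (B >> 1)
B >> 1 = 011000100001100
110001000011001 XOR 011000100001100:
  1 XOR 0 = 1
  1 XOR 1 = 0
  0 XOR 1 = 1
  0 XOR 0 = 0
  0 XOR 0 = 0
  1 XOR 0 = 1
  0 XOR 1 = 1
  0 XOR 0 = 0
  0 XOR 0 = 0
  0 XOR 0 = 0
  1 XOR 0 = 1
  1 XOR 1 = 0
  0 XOR 1 = 1
  0 XOR 0 = 0
  1 XOR 0 = 1
= 101001100010101


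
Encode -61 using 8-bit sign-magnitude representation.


Sign bit: 1 (negative)
Magnitude: 61 = 0111101
= 10111101


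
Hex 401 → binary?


Each hex digit → 4 binary bits:
  4 = 0100
  0 = 0000
  1 = 0001
Concatenate: 0100 0000 0001
= 010000000001


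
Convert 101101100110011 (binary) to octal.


Group into 3-bit groups: 101101100110011
  101 = 5
  101 = 5
  100 = 4
  110 = 6
  011 = 3
= 0o55463


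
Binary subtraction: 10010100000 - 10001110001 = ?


Align and subtract column by column (LSB to MSB, borrowing when needed):
  10010100000
- 10001110001
  -----------
  col 0: (0 - 0 borrow-in) - 1 → borrow from next column: (0+2) - 1 = 1, borrow out 1
  col 1: (0 - 1 borrow-in) - 0 → borrow from next column: (-1+2) - 0 = 1, borrow out 1
  col 2: (0 - 1 borrow-in) - 0 → borrow from next column: (-1+2) - 0 = 1, borrow out 1
  col 3: (0 - 1 borrow-in) - 0 → borrow from next column: (-1+2) - 0 = 1, borrow out 1
  col 4: (0 - 1 borrow-in) - 1 → borrow from next column: (-1+2) - 1 = 0, borrow out 1
  col 5: (1 - 1 borrow-in) - 1 → borrow from next column: (0+2) - 1 = 1, borrow out 1
  col 6: (0 - 1 borrow-in) - 1 → borrow from next column: (-1+2) - 1 = 0, borrow out 1
  col 7: (1 - 1 borrow-in) - 0 → 0 - 0 = 0, borrow out 0
  col 8: (0 - 0 borrow-in) - 0 → 0 - 0 = 0, borrow out 0
  col 9: (0 - 0 borrow-in) - 0 → 0 - 0 = 0, borrow out 0
  col 10: (1 - 0 borrow-in) - 1 → 1 - 1 = 0, borrow out 0
Reading bits MSB→LSB: 00000101111
Strip leading zeros: 101111
= 101111


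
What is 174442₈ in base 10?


Positional values:
Position 0: 2 × 8^0 = 2
Position 1: 4 × 8^1 = 32
Position 2: 4 × 8^2 = 256
Position 3: 4 × 8^3 = 2048
Position 4: 7 × 8^4 = 28672
Position 5: 1 × 8^5 = 32768
Sum = 2 + 32 + 256 + 2048 + 28672 + 32768
= 63778


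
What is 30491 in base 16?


Divide by 16 repeatedly:
30491 ÷ 16 = 1905 remainder 11 (B)
1905 ÷ 16 = 119 remainder 1 (1)
119 ÷ 16 = 7 remainder 7 (7)
7 ÷ 16 = 0 remainder 7 (7)
Reading remainders bottom-up:
= 0x771B


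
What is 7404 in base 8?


Divide by 8 repeatedly:
7404 ÷ 8 = 925 remainder 4
925 ÷ 8 = 115 remainder 5
115 ÷ 8 = 14 remainder 3
14 ÷ 8 = 1 remainder 6
1 ÷ 8 = 0 remainder 1
Reading remainders bottom-up:
= 0o16354


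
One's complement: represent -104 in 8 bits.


Original: 01101000
Invert all bits:
  bit 0: 0 → 1
  bit 1: 1 → 0
  bit 2: 1 → 0
  bit 3: 0 → 1
  bit 4: 1 → 0
  bit 5: 0 → 1
  bit 6: 0 → 1
  bit 7: 0 → 1
= 10010111


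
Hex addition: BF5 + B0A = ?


Align and add column by column (LSB to MSB, each column mod 16 with carry):
  0BF5
+ 0B0A
  ----
  col 0: 5(5) + A(10) + 0 (carry in) = 15 → F(15), carry out 0
  col 1: F(15) + 0(0) + 0 (carry in) = 15 → F(15), carry out 0
  col 2: B(11) + B(11) + 0 (carry in) = 22 → 6(6), carry out 1
  col 3: 0(0) + 0(0) + 1 (carry in) = 1 → 1(1), carry out 0
Reading digits MSB→LSB: 16FF
Strip leading zeros: 16FF
= 0x16FF


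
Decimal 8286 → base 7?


Divide by 7 repeatedly:
8286 ÷ 7 = 1183 remainder 5
1183 ÷ 7 = 169 remainder 0
169 ÷ 7 = 24 remainder 1
24 ÷ 7 = 3 remainder 3
3 ÷ 7 = 0 remainder 3
Reading remainders bottom-up:
= 33105


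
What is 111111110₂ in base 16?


Group into 4-bit nibbles: 000111111110
  0001 = 1
  1111 = F
  1110 = E
= 0x1FE


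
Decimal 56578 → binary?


Divide by 2 repeatedly:
56578 ÷ 2 = 28289 remainder 0
28289 ÷ 2 = 14144 remainder 1
14144 ÷ 2 = 7072 remainder 0
7072 ÷ 2 = 3536 remainder 0
3536 ÷ 2 = 1768 remainder 0
1768 ÷ 2 = 884 remainder 0
884 ÷ 2 = 442 remainder 0
442 ÷ 2 = 221 remainder 0
221 ÷ 2 = 110 remainder 1
110 ÷ 2 = 55 remainder 0
55 ÷ 2 = 27 remainder 1
27 ÷ 2 = 13 remainder 1
13 ÷ 2 = 6 remainder 1
6 ÷ 2 = 3 remainder 0
3 ÷ 2 = 1 remainder 1
1 ÷ 2 = 0 remainder 1
Reading remainders bottom-up:
= 1101110100000010


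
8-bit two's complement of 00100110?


Original: 00100110
Step 1 - Invert all bits: 11011001
Step 2 - Add 1: 11011001 + 1
= 11011010 (represents -38)


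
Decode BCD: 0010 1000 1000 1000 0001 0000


Each 4-bit group → digit:
  0010 → 2
  1000 → 8
  1000 → 8
  1000 → 8
  0001 → 1
  0000 → 0
= 288810


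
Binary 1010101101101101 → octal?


Group into 3-bit groups: 001010101101101101
  001 = 1
  010 = 2
  101 = 5
  101 = 5
  101 = 5
  101 = 5
= 0o125555


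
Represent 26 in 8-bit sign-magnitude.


Sign bit: 0 (positive)
Magnitude: 26 = 0011010
= 00011010


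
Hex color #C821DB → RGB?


Hex: #C821DB
R = C8₁₆ = 200
G = 21₁₆ = 33
B = DB₁₆ = 219
= RGB(200, 33, 219)


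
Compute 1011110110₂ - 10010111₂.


Align and subtract column by column (LSB to MSB, borrowing when needed):
  1011110110
- 0010010111
  ----------
  col 0: (0 - 0 borrow-in) - 1 → borrow from next column: (0+2) - 1 = 1, borrow out 1
  col 1: (1 - 1 borrow-in) - 1 → borrow from next column: (0+2) - 1 = 1, borrow out 1
  col 2: (1 - 1 borrow-in) - 1 → borrow from next column: (0+2) - 1 = 1, borrow out 1
  col 3: (0 - 1 borrow-in) - 0 → borrow from next column: (-1+2) - 0 = 1, borrow out 1
  col 4: (1 - 1 borrow-in) - 1 → borrow from next column: (0+2) - 1 = 1, borrow out 1
  col 5: (1 - 1 borrow-in) - 0 → 0 - 0 = 0, borrow out 0
  col 6: (1 - 0 borrow-in) - 0 → 1 - 0 = 1, borrow out 0
  col 7: (1 - 0 borrow-in) - 1 → 1 - 1 = 0, borrow out 0
  col 8: (0 - 0 borrow-in) - 0 → 0 - 0 = 0, borrow out 0
  col 9: (1 - 0 borrow-in) - 0 → 1 - 0 = 1, borrow out 0
Reading bits MSB→LSB: 1001011111
Strip leading zeros: 1001011111
= 1001011111


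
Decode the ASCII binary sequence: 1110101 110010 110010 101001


Codes (binary): 1110101 110010 110010 101001
Per-code ASCII lookup:
  1110101 = 117  (range 97-122: lowercase, 117 - 97 = 20) → 'u'
  110010 = 50  (range 48-57: digits, 50 - 48 = 2) → '2'
  110010 = 50  (range 48-57: digits, 50 - 48 = 2) → '2'
  101001 = 41  (special character) → ')'
= 'u22)'


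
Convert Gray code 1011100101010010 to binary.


Gray code: 1011100101010010
MSB stays the same: 1
Each subsequent bit = prev_binary XOR current_gray:
  B[1] = 1 XOR 0 = 1
  B[2] = 1 XOR 1 = 0
  B[3] = 0 XOR 1 = 1
  B[4] = 1 XOR 1 = 0
  B[5] = 0 XOR 0 = 0
  B[6] = 0 XOR 0 = 0
  B[7] = 0 XOR 1 = 1
  B[8] = 1 XOR 0 = 1
  B[9] = 1 XOR 1 = 0
  B[10] = 0 XOR 0 = 0
  B[11] = 0 XOR 1 = 1
  B[12] = 1 XOR 0 = 1
  B[13] = 1 XOR 0 = 1
  B[14] = 1 XOR 1 = 0
  B[15] = 0 XOR 0 = 0
= 1101000110011100 (53660 decimal)


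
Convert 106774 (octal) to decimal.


Positional values:
Position 0: 4 × 8^0 = 4
Position 1: 7 × 8^1 = 56
Position 2: 7 × 8^2 = 448
Position 3: 6 × 8^3 = 3072
Position 4: 0 × 8^4 = 0
Position 5: 1 × 8^5 = 32768
Sum = 4 + 56 + 448 + 3072 + 0 + 32768
= 36348


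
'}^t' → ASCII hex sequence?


String: '}^t'  (3 characters)
Per-character ASCII lookup:
  '}': special character: '}' = 125 → 0x7D
  '^': special character: '^' = 94 → 0x5E
  't': lowercase starts at 97: 't' = 97 + 19 = 116 → 0x74
= 0x7D 0x5E 0x74


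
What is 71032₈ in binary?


Each octal digit → 3 binary bits:
  7 = 111
  1 = 001
  0 = 000
  3 = 011
  2 = 010
Concatenate: 111 001 000 011 010
= 111001000011010


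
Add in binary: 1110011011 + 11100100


Align and add column by column (LSB to MSB, carry propagating):
  01110011011
+ 00011100100
  -----------
  col 0: 1 + 0 + 0 (carry in) = 1 → bit 1, carry out 0
  col 1: 1 + 0 + 0 (carry in) = 1 → bit 1, carry out 0
  col 2: 0 + 1 + 0 (carry in) = 1 → bit 1, carry out 0
  col 3: 1 + 0 + 0 (carry in) = 1 → bit 1, carry out 0
  col 4: 1 + 0 + 0 (carry in) = 1 → bit 1, carry out 0
  col 5: 0 + 1 + 0 (carry in) = 1 → bit 1, carry out 0
  col 6: 0 + 1 + 0 (carry in) = 1 → bit 1, carry out 0
  col 7: 1 + 1 + 0 (carry in) = 2 → bit 0, carry out 1
  col 8: 1 + 0 + 1 (carry in) = 2 → bit 0, carry out 1
  col 9: 1 + 0 + 1 (carry in) = 2 → bit 0, carry out 1
  col 10: 0 + 0 + 1 (carry in) = 1 → bit 1, carry out 0
Reading bits MSB→LSB: 10001111111
Strip leading zeros: 10001111111
= 10001111111


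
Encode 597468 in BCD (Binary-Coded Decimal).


Each digit → 4-bit binary:
  5 → 0101
  9 → 1001
  7 → 0111
  4 → 0100
  6 → 0110
  8 → 1000
= 0101 1001 0111 0100 0110 1000


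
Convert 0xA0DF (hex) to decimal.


Positional values:
Position 0: F × 16^0 = 15 × 1 = 15
Position 1: D × 16^1 = 13 × 16 = 208
Position 2: 0 × 16^2 = 0 × 256 = 0
Position 3: A × 16^3 = 10 × 4096 = 40960
Sum = 15 + 208 + 0 + 40960
= 41183


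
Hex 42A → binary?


Each hex digit → 4 binary bits:
  4 = 0100
  2 = 0010
  A = 1010
Concatenate: 0100 0010 1010
= 010000101010


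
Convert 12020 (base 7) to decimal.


Positional values (base 7):
  0 × 7^0 = 0 × 1 = 0
  2 × 7^1 = 2 × 7 = 14
  0 × 7^2 = 0 × 49 = 0
  2 × 7^3 = 2 × 343 = 686
  1 × 7^4 = 1 × 2401 = 2401
Sum = 0 + 14 + 0 + 686 + 2401
= 3101


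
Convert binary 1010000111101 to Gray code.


Binary: 1010000111101
Gray code: G = B XOR (B >> 1)
B >> 1 = 0101000011110
1010000111101 XOR 0101000011110:
  1 XOR 0 = 1
  0 XOR 1 = 1
  1 XOR 0 = 1
  0 XOR 1 = 1
  0 XOR 0 = 0
  0 XOR 0 = 0
  0 XOR 0 = 0
  1 XOR 0 = 1
  1 XOR 1 = 0
  1 XOR 1 = 0
  1 XOR 1 = 0
  0 XOR 1 = 1
  1 XOR 0 = 1
= 1111000100011


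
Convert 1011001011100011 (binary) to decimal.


Positional values:
Bit 0: 1 × 2^0 = 1
Bit 1: 1 × 2^1 = 2
Bit 5: 1 × 2^5 = 32
Bit 6: 1 × 2^6 = 64
Bit 7: 1 × 2^7 = 128
Bit 9: 1 × 2^9 = 512
Bit 12: 1 × 2^12 = 4096
Bit 13: 1 × 2^13 = 8192
Bit 15: 1 × 2^15 = 32768
Sum = 1 + 2 + 32 + 64 + 128 + 512 + 4096 + 8192 + 32768
= 45795


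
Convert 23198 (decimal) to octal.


Divide by 8 repeatedly:
23198 ÷ 8 = 2899 remainder 6
2899 ÷ 8 = 362 remainder 3
362 ÷ 8 = 45 remainder 2
45 ÷ 8 = 5 remainder 5
5 ÷ 8 = 0 remainder 5
Reading remainders bottom-up:
= 0o55236


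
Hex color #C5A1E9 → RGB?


Hex: #C5A1E9
R = C5₁₆ = 197
G = A1₁₆ = 161
B = E9₁₆ = 233
= RGB(197, 161, 233)


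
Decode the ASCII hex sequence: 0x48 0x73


Codes (hex): 0x48 0x73
Per-code ASCII lookup:
  0x48 = 72  (range 65-90: uppercase, 72 - 65 = 7) → 'H'
  0x73 = 115  (range 97-122: lowercase, 115 - 97 = 18) → 's'
= 'Hs'


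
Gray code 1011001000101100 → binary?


Gray code: 1011001000101100
MSB stays the same: 1
Each subsequent bit = prev_binary XOR current_gray:
  B[1] = 1 XOR 0 = 1
  B[2] = 1 XOR 1 = 0
  B[3] = 0 XOR 1 = 1
  B[4] = 1 XOR 0 = 1
  B[5] = 1 XOR 0 = 1
  B[6] = 1 XOR 1 = 0
  B[7] = 0 XOR 0 = 0
  B[8] = 0 XOR 0 = 0
  B[9] = 0 XOR 0 = 0
  B[10] = 0 XOR 1 = 1
  B[11] = 1 XOR 0 = 1
  B[12] = 1 XOR 1 = 0
  B[13] = 0 XOR 1 = 1
  B[14] = 1 XOR 0 = 1
  B[15] = 1 XOR 0 = 1
= 1101110000110111 (56375 decimal)


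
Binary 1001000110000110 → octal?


Group into 3-bit groups: 001001000110000110
  001 = 1
  001 = 1
  000 = 0
  110 = 6
  000 = 0
  110 = 6
= 0o110606


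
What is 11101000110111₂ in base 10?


Positional values:
Bit 0: 1 × 2^0 = 1
Bit 1: 1 × 2^1 = 2
Bit 2: 1 × 2^2 = 4
Bit 4: 1 × 2^4 = 16
Bit 5: 1 × 2^5 = 32
Bit 9: 1 × 2^9 = 512
Bit 11: 1 × 2^11 = 2048
Bit 12: 1 × 2^12 = 4096
Bit 13: 1 × 2^13 = 8192
Sum = 1 + 2 + 4 + 16 + 32 + 512 + 2048 + 4096 + 8192
= 14903
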